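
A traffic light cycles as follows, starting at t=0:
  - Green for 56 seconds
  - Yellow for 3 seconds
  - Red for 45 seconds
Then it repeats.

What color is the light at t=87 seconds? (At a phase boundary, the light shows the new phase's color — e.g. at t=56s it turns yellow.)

Cycle length = 56 + 3 + 45 = 104s
t = 87, phase_t = 87 mod 104 = 87
87 >= 59 → RED

Answer: red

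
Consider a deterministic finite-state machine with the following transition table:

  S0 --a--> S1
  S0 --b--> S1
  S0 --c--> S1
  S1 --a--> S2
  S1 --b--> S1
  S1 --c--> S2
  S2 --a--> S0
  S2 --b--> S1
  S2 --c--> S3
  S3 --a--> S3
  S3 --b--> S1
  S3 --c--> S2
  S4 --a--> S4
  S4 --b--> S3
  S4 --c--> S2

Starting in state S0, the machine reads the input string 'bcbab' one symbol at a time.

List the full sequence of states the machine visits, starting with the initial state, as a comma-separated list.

Answer: S0, S1, S2, S1, S2, S1

Derivation:
Start: S0
  read 'b': S0 --b--> S1
  read 'c': S1 --c--> S2
  read 'b': S2 --b--> S1
  read 'a': S1 --a--> S2
  read 'b': S2 --b--> S1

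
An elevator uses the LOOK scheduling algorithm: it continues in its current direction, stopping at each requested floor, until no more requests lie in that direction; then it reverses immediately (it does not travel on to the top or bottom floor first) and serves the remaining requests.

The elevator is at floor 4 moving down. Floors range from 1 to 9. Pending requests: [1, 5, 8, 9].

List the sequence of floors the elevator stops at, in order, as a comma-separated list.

Current: 4, moving DOWN
Serve below first (descending): [1]
Then reverse, serve above (ascending): [5, 8, 9]

Answer: 1, 5, 8, 9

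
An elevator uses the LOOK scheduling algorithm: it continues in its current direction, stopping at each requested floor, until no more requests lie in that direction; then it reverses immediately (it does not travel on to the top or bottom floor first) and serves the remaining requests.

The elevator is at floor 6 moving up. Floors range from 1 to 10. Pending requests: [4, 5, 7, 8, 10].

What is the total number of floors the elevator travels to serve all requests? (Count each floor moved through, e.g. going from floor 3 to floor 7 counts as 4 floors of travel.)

Start at floor 6 moving up, LOOK stop order: [7, 8, 10, 5, 4]
  6 → 7: |7-6| = 1, total = 1
  7 → 8: |8-7| = 1, total = 2
  8 → 10: |10-8| = 2, total = 4
  10 → 5: |5-10| = 5, total = 9
  5 → 4: |4-5| = 1, total = 10

Answer: 10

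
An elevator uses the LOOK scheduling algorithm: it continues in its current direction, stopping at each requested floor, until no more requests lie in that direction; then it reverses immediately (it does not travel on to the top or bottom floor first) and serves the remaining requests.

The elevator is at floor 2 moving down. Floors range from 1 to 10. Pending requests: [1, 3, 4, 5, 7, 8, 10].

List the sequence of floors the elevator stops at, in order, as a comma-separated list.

Answer: 1, 3, 4, 5, 7, 8, 10

Derivation:
Current: 2, moving DOWN
Serve below first (descending): [1]
Then reverse, serve above (ascending): [3, 4, 5, 7, 8, 10]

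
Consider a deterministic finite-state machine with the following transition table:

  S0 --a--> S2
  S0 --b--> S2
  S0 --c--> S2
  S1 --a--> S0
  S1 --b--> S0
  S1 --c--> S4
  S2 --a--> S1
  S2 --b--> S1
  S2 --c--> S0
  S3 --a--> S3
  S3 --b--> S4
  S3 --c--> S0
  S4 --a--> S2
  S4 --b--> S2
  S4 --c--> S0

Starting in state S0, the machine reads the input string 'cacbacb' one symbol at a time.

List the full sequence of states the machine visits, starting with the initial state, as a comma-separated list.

Answer: S0, S2, S1, S4, S2, S1, S4, S2

Derivation:
Start: S0
  read 'c': S0 --c--> S2
  read 'a': S2 --a--> S1
  read 'c': S1 --c--> S4
  read 'b': S4 --b--> S2
  read 'a': S2 --a--> S1
  read 'c': S1 --c--> S4
  read 'b': S4 --b--> S2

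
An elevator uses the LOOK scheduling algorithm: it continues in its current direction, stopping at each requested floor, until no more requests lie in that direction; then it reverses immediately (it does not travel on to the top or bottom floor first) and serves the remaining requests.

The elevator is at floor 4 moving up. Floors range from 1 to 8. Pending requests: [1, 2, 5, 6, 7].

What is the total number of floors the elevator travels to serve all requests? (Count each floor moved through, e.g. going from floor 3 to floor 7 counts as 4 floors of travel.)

Start at floor 4 moving up, LOOK stop order: [5, 6, 7, 2, 1]
  4 → 5: |5-4| = 1, total = 1
  5 → 6: |6-5| = 1, total = 2
  6 → 7: |7-6| = 1, total = 3
  7 → 2: |2-7| = 5, total = 8
  2 → 1: |1-2| = 1, total = 9

Answer: 9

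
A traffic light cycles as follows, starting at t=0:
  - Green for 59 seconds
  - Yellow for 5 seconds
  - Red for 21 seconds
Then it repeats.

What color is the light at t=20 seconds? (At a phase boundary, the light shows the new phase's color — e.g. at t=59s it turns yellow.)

Cycle length = 59 + 5 + 21 = 85s
t = 20, phase_t = 20 mod 85 = 20
20 < 59 (green end) → GREEN

Answer: green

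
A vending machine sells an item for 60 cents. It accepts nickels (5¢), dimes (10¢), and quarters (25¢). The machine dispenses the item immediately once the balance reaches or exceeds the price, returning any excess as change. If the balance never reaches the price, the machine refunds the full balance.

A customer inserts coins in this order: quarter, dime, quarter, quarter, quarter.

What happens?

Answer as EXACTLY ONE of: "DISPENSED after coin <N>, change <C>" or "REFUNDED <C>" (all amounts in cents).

Answer: DISPENSED after coin 3, change 0

Derivation:
Price: 60¢
Coin 1 (quarter, 25¢): balance = 25¢
Coin 2 (dime, 10¢): balance = 35¢
Coin 3 (quarter, 25¢): balance = 60¢
  → balance >= price → DISPENSE, change = 60 - 60 = 0¢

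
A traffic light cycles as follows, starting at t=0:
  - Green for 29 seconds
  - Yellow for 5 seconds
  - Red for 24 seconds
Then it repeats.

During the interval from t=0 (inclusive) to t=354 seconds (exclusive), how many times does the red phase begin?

Cycle = 29+5+24 = 58s
red phase starts at t = k*58 + 34 for k=0,1,2,...
Need k*58+34 < 354 → k < 5.517
k ∈ {0, ..., 5} → 6 starts

Answer: 6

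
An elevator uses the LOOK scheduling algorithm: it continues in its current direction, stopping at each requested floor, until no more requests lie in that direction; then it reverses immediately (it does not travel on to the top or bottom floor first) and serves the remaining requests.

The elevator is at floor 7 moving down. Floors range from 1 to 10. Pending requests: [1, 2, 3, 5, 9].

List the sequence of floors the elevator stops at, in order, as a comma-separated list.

Answer: 5, 3, 2, 1, 9

Derivation:
Current: 7, moving DOWN
Serve below first (descending): [5, 3, 2, 1]
Then reverse, serve above (ascending): [9]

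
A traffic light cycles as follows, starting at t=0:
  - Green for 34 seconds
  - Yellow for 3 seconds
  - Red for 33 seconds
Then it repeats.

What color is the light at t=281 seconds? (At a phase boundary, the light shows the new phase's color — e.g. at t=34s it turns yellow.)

Cycle length = 34 + 3 + 33 = 70s
t = 281, phase_t = 281 mod 70 = 1
1 < 34 (green end) → GREEN

Answer: green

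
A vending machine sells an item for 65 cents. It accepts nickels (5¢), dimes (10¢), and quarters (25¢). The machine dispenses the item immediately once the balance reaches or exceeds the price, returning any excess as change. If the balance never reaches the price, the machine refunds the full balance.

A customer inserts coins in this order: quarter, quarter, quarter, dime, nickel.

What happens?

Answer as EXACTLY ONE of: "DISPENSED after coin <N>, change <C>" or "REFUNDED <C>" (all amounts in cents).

Price: 65¢
Coin 1 (quarter, 25¢): balance = 25¢
Coin 2 (quarter, 25¢): balance = 50¢
Coin 3 (quarter, 25¢): balance = 75¢
  → balance >= price → DISPENSE, change = 75 - 65 = 10¢

Answer: DISPENSED after coin 3, change 10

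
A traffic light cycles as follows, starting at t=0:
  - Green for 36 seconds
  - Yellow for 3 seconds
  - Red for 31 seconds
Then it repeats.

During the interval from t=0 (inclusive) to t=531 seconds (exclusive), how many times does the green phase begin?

Answer: 8

Derivation:
Cycle = 36+3+31 = 70s
green phase starts at t = k*70 + 0 for k=0,1,2,...
Need k*70+0 < 531 → k < 7.586
k ∈ {0, ..., 7} → 8 starts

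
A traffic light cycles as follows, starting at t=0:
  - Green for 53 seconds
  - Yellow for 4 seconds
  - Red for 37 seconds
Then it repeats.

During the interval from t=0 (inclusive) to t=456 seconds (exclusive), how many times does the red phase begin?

Answer: 5

Derivation:
Cycle = 53+4+37 = 94s
red phase starts at t = k*94 + 57 for k=0,1,2,...
Need k*94+57 < 456 → k < 4.245
k ∈ {0, ..., 4} → 5 starts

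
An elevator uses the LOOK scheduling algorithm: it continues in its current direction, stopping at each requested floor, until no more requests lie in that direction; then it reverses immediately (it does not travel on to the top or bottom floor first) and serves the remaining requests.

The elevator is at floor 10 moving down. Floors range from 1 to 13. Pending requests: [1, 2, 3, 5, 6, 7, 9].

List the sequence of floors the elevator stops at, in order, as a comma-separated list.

Current: 10, moving DOWN
Serve below first (descending): [9, 7, 6, 5, 3, 2, 1]
Then reverse, serve above (ascending): []

Answer: 9, 7, 6, 5, 3, 2, 1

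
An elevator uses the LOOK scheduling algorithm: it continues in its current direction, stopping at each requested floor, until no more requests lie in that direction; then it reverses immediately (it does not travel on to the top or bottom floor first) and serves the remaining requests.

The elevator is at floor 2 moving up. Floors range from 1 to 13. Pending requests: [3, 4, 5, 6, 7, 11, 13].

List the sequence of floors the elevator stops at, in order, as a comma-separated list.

Current: 2, moving UP
Serve above first (ascending): [3, 4, 5, 6, 7, 11, 13]
Then reverse, serve below (descending): []

Answer: 3, 4, 5, 6, 7, 11, 13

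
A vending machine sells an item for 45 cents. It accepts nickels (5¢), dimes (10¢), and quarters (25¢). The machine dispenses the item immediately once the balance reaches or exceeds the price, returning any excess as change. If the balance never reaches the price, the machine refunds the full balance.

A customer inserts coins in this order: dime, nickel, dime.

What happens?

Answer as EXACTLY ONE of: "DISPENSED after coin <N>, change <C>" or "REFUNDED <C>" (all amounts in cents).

Answer: REFUNDED 25

Derivation:
Price: 45¢
Coin 1 (dime, 10¢): balance = 10¢
Coin 2 (nickel, 5¢): balance = 15¢
Coin 3 (dime, 10¢): balance = 25¢
All coins inserted, balance 25¢ < price 45¢ → REFUND 25¢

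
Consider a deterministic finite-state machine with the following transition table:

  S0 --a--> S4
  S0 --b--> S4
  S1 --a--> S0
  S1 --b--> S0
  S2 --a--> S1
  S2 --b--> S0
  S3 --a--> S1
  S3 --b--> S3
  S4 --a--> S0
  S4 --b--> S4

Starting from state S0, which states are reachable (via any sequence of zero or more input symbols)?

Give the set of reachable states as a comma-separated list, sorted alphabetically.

BFS from S0:
  visit S0: S0--a-->S4 (new), S0--b-->S4 (seen)
  visit S4: S4--a-->S0 (seen), S4--b-->S4 (seen)

Answer: S0, S4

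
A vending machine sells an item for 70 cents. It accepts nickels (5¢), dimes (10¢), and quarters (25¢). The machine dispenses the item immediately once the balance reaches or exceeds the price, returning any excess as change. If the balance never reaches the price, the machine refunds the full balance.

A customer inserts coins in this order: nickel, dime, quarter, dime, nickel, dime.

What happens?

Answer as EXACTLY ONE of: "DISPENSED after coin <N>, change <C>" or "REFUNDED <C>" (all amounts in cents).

Answer: REFUNDED 65

Derivation:
Price: 70¢
Coin 1 (nickel, 5¢): balance = 5¢
Coin 2 (dime, 10¢): balance = 15¢
Coin 3 (quarter, 25¢): balance = 40¢
Coin 4 (dime, 10¢): balance = 50¢
Coin 5 (nickel, 5¢): balance = 55¢
Coin 6 (dime, 10¢): balance = 65¢
All coins inserted, balance 65¢ < price 70¢ → REFUND 65¢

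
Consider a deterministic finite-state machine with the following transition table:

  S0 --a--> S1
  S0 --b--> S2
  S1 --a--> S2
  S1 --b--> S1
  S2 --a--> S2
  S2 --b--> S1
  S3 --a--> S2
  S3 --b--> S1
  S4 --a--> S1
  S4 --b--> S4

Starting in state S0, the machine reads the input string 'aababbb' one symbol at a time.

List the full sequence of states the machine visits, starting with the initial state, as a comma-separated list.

Start: S0
  read 'a': S0 --a--> S1
  read 'a': S1 --a--> S2
  read 'b': S2 --b--> S1
  read 'a': S1 --a--> S2
  read 'b': S2 --b--> S1
  read 'b': S1 --b--> S1
  read 'b': S1 --b--> S1

Answer: S0, S1, S2, S1, S2, S1, S1, S1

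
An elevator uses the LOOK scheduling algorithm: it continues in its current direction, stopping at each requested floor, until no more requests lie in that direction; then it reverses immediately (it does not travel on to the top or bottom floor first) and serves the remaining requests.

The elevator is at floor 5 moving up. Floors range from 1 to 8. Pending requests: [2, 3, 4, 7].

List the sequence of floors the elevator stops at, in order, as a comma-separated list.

Current: 5, moving UP
Serve above first (ascending): [7]
Then reverse, serve below (descending): [4, 3, 2]

Answer: 7, 4, 3, 2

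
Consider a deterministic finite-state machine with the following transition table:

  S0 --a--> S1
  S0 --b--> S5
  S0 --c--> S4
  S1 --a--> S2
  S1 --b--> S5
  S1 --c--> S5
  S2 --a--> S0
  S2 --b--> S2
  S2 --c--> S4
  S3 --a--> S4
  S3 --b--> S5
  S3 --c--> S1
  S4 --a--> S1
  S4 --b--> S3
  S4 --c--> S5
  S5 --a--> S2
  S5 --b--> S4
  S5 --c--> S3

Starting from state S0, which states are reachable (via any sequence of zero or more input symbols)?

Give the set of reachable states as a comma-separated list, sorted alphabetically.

Answer: S0, S1, S2, S3, S4, S5

Derivation:
BFS from S0:
  visit S0: S0--a-->S1 (new), S0--b-->S5 (new), S0--c-->S4 (new)
  visit S1: S1--a-->S2 (new), S1--b-->S5 (seen), S1--c-->S5 (seen)
  visit S5: S5--a-->S2 (seen), S5--b-->S4 (seen), S5--c-->S3 (new)
  visit S4: S4--a-->S1 (seen), S4--b-->S3 (seen), S4--c-->S5 (seen)
  visit S2: S2--a-->S0 (seen), S2--b-->S2 (seen), S2--c-->S4 (seen)
  visit S3: S3--a-->S4 (seen), S3--b-->S5 (seen), S3--c-->S1 (seen)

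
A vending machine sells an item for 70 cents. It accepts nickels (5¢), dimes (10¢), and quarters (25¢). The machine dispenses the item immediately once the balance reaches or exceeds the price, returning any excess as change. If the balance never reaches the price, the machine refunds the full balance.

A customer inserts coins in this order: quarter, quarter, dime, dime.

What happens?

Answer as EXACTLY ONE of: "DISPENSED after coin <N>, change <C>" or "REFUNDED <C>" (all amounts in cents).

Price: 70¢
Coin 1 (quarter, 25¢): balance = 25¢
Coin 2 (quarter, 25¢): balance = 50¢
Coin 3 (dime, 10¢): balance = 60¢
Coin 4 (dime, 10¢): balance = 70¢
  → balance >= price → DISPENSE, change = 70 - 70 = 0¢

Answer: DISPENSED after coin 4, change 0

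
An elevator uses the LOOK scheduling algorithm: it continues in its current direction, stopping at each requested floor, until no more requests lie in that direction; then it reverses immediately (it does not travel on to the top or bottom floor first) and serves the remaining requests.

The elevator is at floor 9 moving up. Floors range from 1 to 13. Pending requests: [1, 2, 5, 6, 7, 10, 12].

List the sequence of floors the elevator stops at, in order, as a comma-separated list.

Answer: 10, 12, 7, 6, 5, 2, 1

Derivation:
Current: 9, moving UP
Serve above first (ascending): [10, 12]
Then reverse, serve below (descending): [7, 6, 5, 2, 1]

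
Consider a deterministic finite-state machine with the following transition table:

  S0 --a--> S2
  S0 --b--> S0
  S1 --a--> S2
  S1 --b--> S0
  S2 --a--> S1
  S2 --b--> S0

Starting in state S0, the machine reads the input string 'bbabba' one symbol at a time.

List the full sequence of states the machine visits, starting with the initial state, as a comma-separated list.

Answer: S0, S0, S0, S2, S0, S0, S2

Derivation:
Start: S0
  read 'b': S0 --b--> S0
  read 'b': S0 --b--> S0
  read 'a': S0 --a--> S2
  read 'b': S2 --b--> S0
  read 'b': S0 --b--> S0
  read 'a': S0 --a--> S2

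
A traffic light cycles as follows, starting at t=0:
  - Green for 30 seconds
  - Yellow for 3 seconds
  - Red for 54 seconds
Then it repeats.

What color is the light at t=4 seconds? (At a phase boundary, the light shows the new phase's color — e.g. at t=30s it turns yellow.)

Answer: green

Derivation:
Cycle length = 30 + 3 + 54 = 87s
t = 4, phase_t = 4 mod 87 = 4
4 < 30 (green end) → GREEN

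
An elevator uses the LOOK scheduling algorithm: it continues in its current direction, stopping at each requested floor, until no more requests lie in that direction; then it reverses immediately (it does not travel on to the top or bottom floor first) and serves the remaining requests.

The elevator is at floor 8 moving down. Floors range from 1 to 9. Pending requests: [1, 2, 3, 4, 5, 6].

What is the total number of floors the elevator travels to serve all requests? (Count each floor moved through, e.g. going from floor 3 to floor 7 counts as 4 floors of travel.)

Start at floor 8 moving down, LOOK stop order: [6, 5, 4, 3, 2, 1]
  8 → 6: |6-8| = 2, total = 2
  6 → 5: |5-6| = 1, total = 3
  5 → 4: |4-5| = 1, total = 4
  4 → 3: |3-4| = 1, total = 5
  3 → 2: |2-3| = 1, total = 6
  2 → 1: |1-2| = 1, total = 7

Answer: 7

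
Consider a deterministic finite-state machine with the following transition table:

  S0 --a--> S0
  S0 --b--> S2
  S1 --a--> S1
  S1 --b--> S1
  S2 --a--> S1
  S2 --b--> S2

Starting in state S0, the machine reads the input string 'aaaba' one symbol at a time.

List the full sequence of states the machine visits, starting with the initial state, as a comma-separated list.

Answer: S0, S0, S0, S0, S2, S1

Derivation:
Start: S0
  read 'a': S0 --a--> S0
  read 'a': S0 --a--> S0
  read 'a': S0 --a--> S0
  read 'b': S0 --b--> S2
  read 'a': S2 --a--> S1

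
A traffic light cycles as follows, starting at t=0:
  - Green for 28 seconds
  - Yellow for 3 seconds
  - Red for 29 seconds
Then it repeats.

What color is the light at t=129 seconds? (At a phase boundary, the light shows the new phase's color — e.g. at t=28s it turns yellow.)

Cycle length = 28 + 3 + 29 = 60s
t = 129, phase_t = 129 mod 60 = 9
9 < 28 (green end) → GREEN

Answer: green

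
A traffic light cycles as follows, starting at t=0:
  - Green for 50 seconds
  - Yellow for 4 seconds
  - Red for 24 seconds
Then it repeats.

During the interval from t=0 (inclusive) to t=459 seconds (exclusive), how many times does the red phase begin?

Answer: 6

Derivation:
Cycle = 50+4+24 = 78s
red phase starts at t = k*78 + 54 for k=0,1,2,...
Need k*78+54 < 459 → k < 5.192
k ∈ {0, ..., 5} → 6 starts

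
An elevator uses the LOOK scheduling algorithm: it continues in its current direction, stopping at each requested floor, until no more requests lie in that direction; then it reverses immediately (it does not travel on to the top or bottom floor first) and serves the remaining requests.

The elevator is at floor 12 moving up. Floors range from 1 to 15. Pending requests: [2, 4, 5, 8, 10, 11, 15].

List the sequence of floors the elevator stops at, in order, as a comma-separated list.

Current: 12, moving UP
Serve above first (ascending): [15]
Then reverse, serve below (descending): [11, 10, 8, 5, 4, 2]

Answer: 15, 11, 10, 8, 5, 4, 2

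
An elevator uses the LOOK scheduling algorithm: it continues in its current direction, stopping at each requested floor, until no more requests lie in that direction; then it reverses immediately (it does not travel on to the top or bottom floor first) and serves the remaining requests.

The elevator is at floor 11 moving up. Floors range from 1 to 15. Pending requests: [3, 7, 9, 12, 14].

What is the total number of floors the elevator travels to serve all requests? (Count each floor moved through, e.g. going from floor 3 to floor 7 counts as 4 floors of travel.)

Answer: 14

Derivation:
Start at floor 11 moving up, LOOK stop order: [12, 14, 9, 7, 3]
  11 → 12: |12-11| = 1, total = 1
  12 → 14: |14-12| = 2, total = 3
  14 → 9: |9-14| = 5, total = 8
  9 → 7: |7-9| = 2, total = 10
  7 → 3: |3-7| = 4, total = 14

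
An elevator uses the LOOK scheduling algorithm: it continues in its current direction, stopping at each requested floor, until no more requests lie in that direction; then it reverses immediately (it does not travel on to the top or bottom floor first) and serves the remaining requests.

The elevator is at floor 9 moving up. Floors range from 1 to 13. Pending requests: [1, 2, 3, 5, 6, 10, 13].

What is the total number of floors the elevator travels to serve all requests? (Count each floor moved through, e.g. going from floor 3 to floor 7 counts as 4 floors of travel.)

Start at floor 9 moving up, LOOK stop order: [10, 13, 6, 5, 3, 2, 1]
  9 → 10: |10-9| = 1, total = 1
  10 → 13: |13-10| = 3, total = 4
  13 → 6: |6-13| = 7, total = 11
  6 → 5: |5-6| = 1, total = 12
  5 → 3: |3-5| = 2, total = 14
  3 → 2: |2-3| = 1, total = 15
  2 → 1: |1-2| = 1, total = 16

Answer: 16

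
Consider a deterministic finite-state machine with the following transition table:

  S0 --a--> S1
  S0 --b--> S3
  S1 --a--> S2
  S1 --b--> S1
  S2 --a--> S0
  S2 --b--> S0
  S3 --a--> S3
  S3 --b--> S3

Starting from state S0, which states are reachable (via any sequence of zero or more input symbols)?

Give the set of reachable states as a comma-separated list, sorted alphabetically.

BFS from S0:
  visit S0: S0--a-->S1 (new), S0--b-->S3 (new)
  visit S1: S1--a-->S2 (new), S1--b-->S1 (seen)
  visit S3: S3--a-->S3 (seen), S3--b-->S3 (seen)
  visit S2: S2--a-->S0 (seen), S2--b-->S0 (seen)

Answer: S0, S1, S2, S3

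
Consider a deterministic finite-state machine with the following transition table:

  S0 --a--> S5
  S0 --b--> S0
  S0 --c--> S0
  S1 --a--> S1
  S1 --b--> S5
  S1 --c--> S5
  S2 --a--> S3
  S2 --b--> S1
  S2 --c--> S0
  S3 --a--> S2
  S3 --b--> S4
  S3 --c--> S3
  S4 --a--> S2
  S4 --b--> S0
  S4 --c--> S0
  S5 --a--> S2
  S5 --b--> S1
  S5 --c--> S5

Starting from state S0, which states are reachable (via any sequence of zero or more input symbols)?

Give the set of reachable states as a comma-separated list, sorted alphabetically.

Answer: S0, S1, S2, S3, S4, S5

Derivation:
BFS from S0:
  visit S0: S0--a-->S5 (new), S0--b-->S0 (seen), S0--c-->S0 (seen)
  visit S5: S5--a-->S2 (new), S5--b-->S1 (new), S5--c-->S5 (seen)
  visit S2: S2--a-->S3 (new), S2--b-->S1 (seen), S2--c-->S0 (seen)
  visit S1: S1--a-->S1 (seen), S1--b-->S5 (seen), S1--c-->S5 (seen)
  visit S3: S3--a-->S2 (seen), S3--b-->S4 (new), S3--c-->S3 (seen)
  visit S4: S4--a-->S2 (seen), S4--b-->S0 (seen), S4--c-->S0 (seen)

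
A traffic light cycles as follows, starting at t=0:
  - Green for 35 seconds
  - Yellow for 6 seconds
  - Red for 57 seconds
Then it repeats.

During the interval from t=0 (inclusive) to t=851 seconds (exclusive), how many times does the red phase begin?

Answer: 9

Derivation:
Cycle = 35+6+57 = 98s
red phase starts at t = k*98 + 41 for k=0,1,2,...
Need k*98+41 < 851 → k < 8.265
k ∈ {0, ..., 8} → 9 starts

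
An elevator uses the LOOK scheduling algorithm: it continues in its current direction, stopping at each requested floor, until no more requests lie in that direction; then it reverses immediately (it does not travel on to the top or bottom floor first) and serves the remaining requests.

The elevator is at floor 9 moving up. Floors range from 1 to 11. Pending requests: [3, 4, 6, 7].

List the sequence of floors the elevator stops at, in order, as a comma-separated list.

Current: 9, moving UP
Serve above first (ascending): []
Then reverse, serve below (descending): [7, 6, 4, 3]

Answer: 7, 6, 4, 3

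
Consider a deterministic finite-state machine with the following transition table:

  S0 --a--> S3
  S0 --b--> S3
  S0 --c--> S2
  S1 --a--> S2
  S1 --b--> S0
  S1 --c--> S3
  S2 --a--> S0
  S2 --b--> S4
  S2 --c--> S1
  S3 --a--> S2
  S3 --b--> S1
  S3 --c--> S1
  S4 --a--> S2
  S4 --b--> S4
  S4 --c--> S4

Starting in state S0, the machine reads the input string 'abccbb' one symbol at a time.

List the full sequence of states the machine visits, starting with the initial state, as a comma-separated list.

Answer: S0, S3, S1, S3, S1, S0, S3

Derivation:
Start: S0
  read 'a': S0 --a--> S3
  read 'b': S3 --b--> S1
  read 'c': S1 --c--> S3
  read 'c': S3 --c--> S1
  read 'b': S1 --b--> S0
  read 'b': S0 --b--> S3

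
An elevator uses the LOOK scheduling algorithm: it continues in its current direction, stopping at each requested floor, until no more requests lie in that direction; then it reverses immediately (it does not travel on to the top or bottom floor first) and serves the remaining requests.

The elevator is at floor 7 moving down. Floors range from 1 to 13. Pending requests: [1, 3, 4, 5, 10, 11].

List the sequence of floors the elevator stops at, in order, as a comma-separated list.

Current: 7, moving DOWN
Serve below first (descending): [5, 4, 3, 1]
Then reverse, serve above (ascending): [10, 11]

Answer: 5, 4, 3, 1, 10, 11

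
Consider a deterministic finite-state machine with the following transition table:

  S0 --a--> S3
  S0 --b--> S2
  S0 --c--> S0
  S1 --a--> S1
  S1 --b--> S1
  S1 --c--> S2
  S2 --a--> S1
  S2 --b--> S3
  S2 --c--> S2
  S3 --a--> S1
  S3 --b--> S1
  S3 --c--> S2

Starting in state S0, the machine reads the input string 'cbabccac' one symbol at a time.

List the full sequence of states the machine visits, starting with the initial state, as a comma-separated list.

Answer: S0, S0, S2, S1, S1, S2, S2, S1, S2

Derivation:
Start: S0
  read 'c': S0 --c--> S0
  read 'b': S0 --b--> S2
  read 'a': S2 --a--> S1
  read 'b': S1 --b--> S1
  read 'c': S1 --c--> S2
  read 'c': S2 --c--> S2
  read 'a': S2 --a--> S1
  read 'c': S1 --c--> S2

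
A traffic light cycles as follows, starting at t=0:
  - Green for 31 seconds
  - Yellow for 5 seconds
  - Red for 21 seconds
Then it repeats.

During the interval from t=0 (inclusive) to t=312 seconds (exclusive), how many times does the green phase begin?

Answer: 6

Derivation:
Cycle = 31+5+21 = 57s
green phase starts at t = k*57 + 0 for k=0,1,2,...
Need k*57+0 < 312 → k < 5.474
k ∈ {0, ..., 5} → 6 starts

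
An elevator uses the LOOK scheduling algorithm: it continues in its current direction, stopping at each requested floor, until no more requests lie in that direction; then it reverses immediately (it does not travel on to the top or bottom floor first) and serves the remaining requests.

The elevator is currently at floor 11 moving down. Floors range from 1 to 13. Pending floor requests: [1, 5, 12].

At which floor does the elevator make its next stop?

Answer: 5

Derivation:
Current floor: 11, direction: down
Requests above: [12]
Requests below: [1, 5]
Moving down and requests lie below → nearest below is max([1, 5]) = 5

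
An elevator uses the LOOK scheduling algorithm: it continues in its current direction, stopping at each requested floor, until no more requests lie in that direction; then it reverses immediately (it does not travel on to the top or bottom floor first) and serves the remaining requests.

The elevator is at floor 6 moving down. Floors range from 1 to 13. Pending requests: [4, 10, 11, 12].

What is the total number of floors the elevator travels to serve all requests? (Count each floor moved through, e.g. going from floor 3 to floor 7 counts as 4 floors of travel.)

Answer: 10

Derivation:
Start at floor 6 moving down, LOOK stop order: [4, 10, 11, 12]
  6 → 4: |4-6| = 2, total = 2
  4 → 10: |10-4| = 6, total = 8
  10 → 11: |11-10| = 1, total = 9
  11 → 12: |12-11| = 1, total = 10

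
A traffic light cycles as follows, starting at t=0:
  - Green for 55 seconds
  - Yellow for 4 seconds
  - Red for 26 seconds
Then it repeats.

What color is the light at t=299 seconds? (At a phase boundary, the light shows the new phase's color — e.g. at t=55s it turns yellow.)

Answer: green

Derivation:
Cycle length = 55 + 4 + 26 = 85s
t = 299, phase_t = 299 mod 85 = 44
44 < 55 (green end) → GREEN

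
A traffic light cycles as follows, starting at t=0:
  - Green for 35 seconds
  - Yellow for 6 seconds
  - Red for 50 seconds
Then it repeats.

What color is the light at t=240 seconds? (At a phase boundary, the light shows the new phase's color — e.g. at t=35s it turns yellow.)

Answer: red

Derivation:
Cycle length = 35 + 6 + 50 = 91s
t = 240, phase_t = 240 mod 91 = 58
58 >= 41 → RED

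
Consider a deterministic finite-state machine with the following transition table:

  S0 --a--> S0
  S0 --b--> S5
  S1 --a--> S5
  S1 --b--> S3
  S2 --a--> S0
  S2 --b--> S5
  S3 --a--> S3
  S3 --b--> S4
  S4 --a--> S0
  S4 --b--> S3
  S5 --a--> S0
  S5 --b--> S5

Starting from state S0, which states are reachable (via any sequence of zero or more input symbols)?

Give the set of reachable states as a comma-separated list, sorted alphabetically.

Answer: S0, S5

Derivation:
BFS from S0:
  visit S0: S0--a-->S0 (seen), S0--b-->S5 (new)
  visit S5: S5--a-->S0 (seen), S5--b-->S5 (seen)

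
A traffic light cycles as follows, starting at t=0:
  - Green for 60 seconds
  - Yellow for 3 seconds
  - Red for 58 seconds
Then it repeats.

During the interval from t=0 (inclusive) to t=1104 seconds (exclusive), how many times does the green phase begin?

Answer: 10

Derivation:
Cycle = 60+3+58 = 121s
green phase starts at t = k*121 + 0 for k=0,1,2,...
Need k*121+0 < 1104 → k < 9.124
k ∈ {0, ..., 9} → 10 starts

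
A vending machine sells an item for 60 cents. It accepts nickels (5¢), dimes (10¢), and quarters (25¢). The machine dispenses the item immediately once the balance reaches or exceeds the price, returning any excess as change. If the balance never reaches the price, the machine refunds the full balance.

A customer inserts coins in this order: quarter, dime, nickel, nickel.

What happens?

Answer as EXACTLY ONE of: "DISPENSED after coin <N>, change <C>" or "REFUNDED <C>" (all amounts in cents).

Answer: REFUNDED 45

Derivation:
Price: 60¢
Coin 1 (quarter, 25¢): balance = 25¢
Coin 2 (dime, 10¢): balance = 35¢
Coin 3 (nickel, 5¢): balance = 40¢
Coin 4 (nickel, 5¢): balance = 45¢
All coins inserted, balance 45¢ < price 60¢ → REFUND 45¢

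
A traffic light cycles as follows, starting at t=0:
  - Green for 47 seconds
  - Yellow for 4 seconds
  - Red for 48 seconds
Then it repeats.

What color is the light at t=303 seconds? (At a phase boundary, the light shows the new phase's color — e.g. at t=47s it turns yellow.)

Cycle length = 47 + 4 + 48 = 99s
t = 303, phase_t = 303 mod 99 = 6
6 < 47 (green end) → GREEN

Answer: green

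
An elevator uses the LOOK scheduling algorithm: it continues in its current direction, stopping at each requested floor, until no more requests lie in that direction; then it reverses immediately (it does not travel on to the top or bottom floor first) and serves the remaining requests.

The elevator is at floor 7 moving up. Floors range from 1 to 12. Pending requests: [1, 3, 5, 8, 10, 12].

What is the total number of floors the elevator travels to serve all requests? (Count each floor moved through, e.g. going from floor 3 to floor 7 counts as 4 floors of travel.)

Start at floor 7 moving up, LOOK stop order: [8, 10, 12, 5, 3, 1]
  7 → 8: |8-7| = 1, total = 1
  8 → 10: |10-8| = 2, total = 3
  10 → 12: |12-10| = 2, total = 5
  12 → 5: |5-12| = 7, total = 12
  5 → 3: |3-5| = 2, total = 14
  3 → 1: |1-3| = 2, total = 16

Answer: 16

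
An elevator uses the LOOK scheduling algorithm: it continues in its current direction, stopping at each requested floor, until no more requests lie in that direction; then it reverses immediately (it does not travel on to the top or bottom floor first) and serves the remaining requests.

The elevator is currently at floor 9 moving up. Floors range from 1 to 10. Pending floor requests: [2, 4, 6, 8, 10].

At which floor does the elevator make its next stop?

Current floor: 9, direction: up
Requests above: [10]
Requests below: [2, 4, 6, 8]
Moving up and requests lie above → nearest above is min([10]) = 10

Answer: 10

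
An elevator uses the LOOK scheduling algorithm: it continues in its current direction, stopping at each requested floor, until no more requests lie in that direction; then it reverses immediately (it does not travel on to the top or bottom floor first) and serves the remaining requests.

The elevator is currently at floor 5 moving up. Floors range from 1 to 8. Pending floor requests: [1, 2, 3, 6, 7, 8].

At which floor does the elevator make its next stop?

Current floor: 5, direction: up
Requests above: [6, 7, 8]
Requests below: [1, 2, 3]
Moving up and requests lie above → nearest above is min([6, 7, 8]) = 6

Answer: 6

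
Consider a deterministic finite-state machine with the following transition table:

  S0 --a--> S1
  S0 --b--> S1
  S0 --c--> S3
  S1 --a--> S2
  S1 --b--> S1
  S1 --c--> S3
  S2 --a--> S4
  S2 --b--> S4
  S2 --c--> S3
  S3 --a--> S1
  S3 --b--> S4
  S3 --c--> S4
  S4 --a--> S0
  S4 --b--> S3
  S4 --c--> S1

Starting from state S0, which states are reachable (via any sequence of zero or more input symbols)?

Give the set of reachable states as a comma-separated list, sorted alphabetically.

Answer: S0, S1, S2, S3, S4

Derivation:
BFS from S0:
  visit S0: S0--a-->S1 (new), S0--b-->S1 (seen), S0--c-->S3 (new)
  visit S1: S1--a-->S2 (new), S1--b-->S1 (seen), S1--c-->S3 (seen)
  visit S3: S3--a-->S1 (seen), S3--b-->S4 (new), S3--c-->S4 (seen)
  visit S2: S2--a-->S4 (seen), S2--b-->S4 (seen), S2--c-->S3 (seen)
  visit S4: S4--a-->S0 (seen), S4--b-->S3 (seen), S4--c-->S1 (seen)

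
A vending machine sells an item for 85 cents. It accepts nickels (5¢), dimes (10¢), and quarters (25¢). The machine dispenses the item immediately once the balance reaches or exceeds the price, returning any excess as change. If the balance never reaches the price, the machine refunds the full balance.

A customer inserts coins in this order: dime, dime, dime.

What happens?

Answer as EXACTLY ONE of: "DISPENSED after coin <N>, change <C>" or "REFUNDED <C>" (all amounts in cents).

Price: 85¢
Coin 1 (dime, 10¢): balance = 10¢
Coin 2 (dime, 10¢): balance = 20¢
Coin 3 (dime, 10¢): balance = 30¢
All coins inserted, balance 30¢ < price 85¢ → REFUND 30¢

Answer: REFUNDED 30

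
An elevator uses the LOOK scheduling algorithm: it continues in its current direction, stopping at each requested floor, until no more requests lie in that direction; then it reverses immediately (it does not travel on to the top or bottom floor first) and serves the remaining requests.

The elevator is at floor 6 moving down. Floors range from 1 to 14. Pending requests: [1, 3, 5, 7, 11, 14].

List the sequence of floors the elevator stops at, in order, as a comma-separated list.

Answer: 5, 3, 1, 7, 11, 14

Derivation:
Current: 6, moving DOWN
Serve below first (descending): [5, 3, 1]
Then reverse, serve above (ascending): [7, 11, 14]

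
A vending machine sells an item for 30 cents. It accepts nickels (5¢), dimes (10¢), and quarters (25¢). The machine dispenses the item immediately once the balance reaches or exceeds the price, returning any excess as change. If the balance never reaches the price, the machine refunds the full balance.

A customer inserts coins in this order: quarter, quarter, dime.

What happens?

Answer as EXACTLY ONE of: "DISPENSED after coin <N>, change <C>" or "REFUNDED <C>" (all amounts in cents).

Price: 30¢
Coin 1 (quarter, 25¢): balance = 25¢
Coin 2 (quarter, 25¢): balance = 50¢
  → balance >= price → DISPENSE, change = 50 - 30 = 20¢

Answer: DISPENSED after coin 2, change 20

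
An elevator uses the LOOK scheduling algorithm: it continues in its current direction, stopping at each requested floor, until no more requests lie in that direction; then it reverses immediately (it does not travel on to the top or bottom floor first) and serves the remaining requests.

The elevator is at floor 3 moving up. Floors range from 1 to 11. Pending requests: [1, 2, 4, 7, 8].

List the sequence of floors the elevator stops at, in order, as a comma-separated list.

Current: 3, moving UP
Serve above first (ascending): [4, 7, 8]
Then reverse, serve below (descending): [2, 1]

Answer: 4, 7, 8, 2, 1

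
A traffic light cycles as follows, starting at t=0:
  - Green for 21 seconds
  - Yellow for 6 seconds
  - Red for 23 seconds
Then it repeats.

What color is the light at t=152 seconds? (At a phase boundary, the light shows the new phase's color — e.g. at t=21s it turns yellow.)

Cycle length = 21 + 6 + 23 = 50s
t = 152, phase_t = 152 mod 50 = 2
2 < 21 (green end) → GREEN

Answer: green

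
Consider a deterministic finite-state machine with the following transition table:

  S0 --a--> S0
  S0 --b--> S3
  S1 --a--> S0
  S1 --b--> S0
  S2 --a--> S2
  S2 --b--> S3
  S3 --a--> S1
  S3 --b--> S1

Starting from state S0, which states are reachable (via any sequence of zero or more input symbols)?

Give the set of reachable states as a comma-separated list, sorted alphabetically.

Answer: S0, S1, S3

Derivation:
BFS from S0:
  visit S0: S0--a-->S0 (seen), S0--b-->S3 (new)
  visit S3: S3--a-->S1 (new), S3--b-->S1 (seen)
  visit S1: S1--a-->S0 (seen), S1--b-->S0 (seen)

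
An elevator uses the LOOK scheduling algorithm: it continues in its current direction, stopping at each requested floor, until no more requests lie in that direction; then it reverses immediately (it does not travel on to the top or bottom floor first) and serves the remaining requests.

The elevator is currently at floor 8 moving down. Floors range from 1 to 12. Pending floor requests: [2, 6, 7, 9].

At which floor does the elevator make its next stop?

Current floor: 8, direction: down
Requests above: [9]
Requests below: [2, 6, 7]
Moving down and requests lie below → nearest below is max([2, 6, 7]) = 7

Answer: 7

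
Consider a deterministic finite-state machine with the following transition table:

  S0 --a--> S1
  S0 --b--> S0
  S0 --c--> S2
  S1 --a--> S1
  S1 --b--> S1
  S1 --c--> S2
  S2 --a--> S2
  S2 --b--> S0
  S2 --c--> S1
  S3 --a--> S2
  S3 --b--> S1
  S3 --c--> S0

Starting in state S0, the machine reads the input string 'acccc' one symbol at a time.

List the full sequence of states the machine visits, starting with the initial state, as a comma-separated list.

Answer: S0, S1, S2, S1, S2, S1

Derivation:
Start: S0
  read 'a': S0 --a--> S1
  read 'c': S1 --c--> S2
  read 'c': S2 --c--> S1
  read 'c': S1 --c--> S2
  read 'c': S2 --c--> S1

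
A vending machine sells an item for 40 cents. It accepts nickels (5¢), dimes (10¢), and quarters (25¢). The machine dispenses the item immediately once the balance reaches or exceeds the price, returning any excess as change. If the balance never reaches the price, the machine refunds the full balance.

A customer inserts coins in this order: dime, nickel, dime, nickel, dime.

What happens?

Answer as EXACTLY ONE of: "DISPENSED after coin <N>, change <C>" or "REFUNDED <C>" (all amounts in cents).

Answer: DISPENSED after coin 5, change 0

Derivation:
Price: 40¢
Coin 1 (dime, 10¢): balance = 10¢
Coin 2 (nickel, 5¢): balance = 15¢
Coin 3 (dime, 10¢): balance = 25¢
Coin 4 (nickel, 5¢): balance = 30¢
Coin 5 (dime, 10¢): balance = 40¢
  → balance >= price → DISPENSE, change = 40 - 40 = 0¢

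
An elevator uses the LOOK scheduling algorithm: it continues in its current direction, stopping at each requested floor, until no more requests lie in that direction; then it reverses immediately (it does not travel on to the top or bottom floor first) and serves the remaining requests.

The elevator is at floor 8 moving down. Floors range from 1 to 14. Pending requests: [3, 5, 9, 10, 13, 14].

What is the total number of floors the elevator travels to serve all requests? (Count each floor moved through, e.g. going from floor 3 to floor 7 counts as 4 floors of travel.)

Answer: 16

Derivation:
Start at floor 8 moving down, LOOK stop order: [5, 3, 9, 10, 13, 14]
  8 → 5: |5-8| = 3, total = 3
  5 → 3: |3-5| = 2, total = 5
  3 → 9: |9-3| = 6, total = 11
  9 → 10: |10-9| = 1, total = 12
  10 → 13: |13-10| = 3, total = 15
  13 → 14: |14-13| = 1, total = 16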